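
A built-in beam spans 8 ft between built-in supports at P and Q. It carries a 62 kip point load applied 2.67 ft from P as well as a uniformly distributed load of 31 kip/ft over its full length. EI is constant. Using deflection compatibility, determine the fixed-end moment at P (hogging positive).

Release both end moments; the primary structure is a simply-supported span PQ with redundants M_P and M_Q.
On the primary (simply-supported) span, the end slopes from the loading are:
  at P: point load 62 at a = 2.67: Pab(L + b)/(6LEI) = 245/EI
  at Q: point load 62 at a = 2.67: Pab(L + a)/(6LEI) = 196.1/EI
  at P: UDL 31: wL³/(24EI) = 661.3/EI
  at Q: UDL 31: wL³/(24EI) = 661.3/EI
  θ_P0 = 906.4/EI,  θ_Q0 = 857.5/EI
Flexibility coefficients: a unit moment at one end gives L/(3EI) there and L/(6EI) at the far end, so f₁₁ = f₂₂ = 2.667/EI and f₁₂ = f₂₁ = 1.333/EI.
Compatibility — zero rotation at each built-in end:
  2.667 M_P + 1.333 M_Q = 906.4
  1.333 M_P + 2.667 M_Q = 857.5
Solving the pair gives M_P = 238.8 kip·ft and M_Q = 202.1 kip·ft (hogging).

M_P = 238.8 kip·ft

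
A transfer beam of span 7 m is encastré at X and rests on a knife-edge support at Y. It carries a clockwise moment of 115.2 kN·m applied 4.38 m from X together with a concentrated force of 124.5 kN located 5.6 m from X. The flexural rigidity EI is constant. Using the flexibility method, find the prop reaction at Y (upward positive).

R_Y = 108.9 kN

Take the reaction at Y as the redundant and release it; the primary structure is a cantilever fixed at X.
Downward deflection at the released point Y due to the loads:
  clockwise couple 115.2 at a = 4.38: M₀a(2L − a)/(2EI) = 2427/EI
  point load 124.5 at a = 5.6: Pa²(3L − a)/(6EI) = 10021/EI
  δ_0 = 12448/EI
Flexibility coefficient — unit upward force at Y: δ_{YY} = L³/(3EI) = 114.3/EI.
The prop prevents deflection at Y: R_Y = δ_0/δ_{YY} = 12448/114.3 = 108.9 kN.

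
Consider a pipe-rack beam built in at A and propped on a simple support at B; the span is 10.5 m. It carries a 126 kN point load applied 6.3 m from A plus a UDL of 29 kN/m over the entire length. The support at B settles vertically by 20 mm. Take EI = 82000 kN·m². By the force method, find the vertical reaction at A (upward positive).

Release the roller at B. Primary structure: cantilever fixed at A.
Free-end deflection of the primary structure under the applied loading (downward +):
  point load 126 at a = 6.3: Pa²(3L − a)/(6EI) = 21004/EI
  UDL 29: wL⁴/(8EI) = 44062/EI
  δ_0 = 65066/EI
Flexibility coefficient — unit upward force at B: δ_{BB} = L³/(3EI) = 385.9/EI.
With EI = 82000 kN·m²: δ_0 = 0.79349 m and δ_{BB} = 0.004706 m/kN.
Compatibility — the beam at B must follow the support down by 0.02 m: δ_0 − R_B·δ_{BB} = 0.02, so R_B = (0.79349 − 0.02)/0.004706 = 164.4 kN.
Vertical equilibrium: R_A = ΣP − R_B = 430.5 − 164.4 = 266.1 kN.

R_A = 266.1 kN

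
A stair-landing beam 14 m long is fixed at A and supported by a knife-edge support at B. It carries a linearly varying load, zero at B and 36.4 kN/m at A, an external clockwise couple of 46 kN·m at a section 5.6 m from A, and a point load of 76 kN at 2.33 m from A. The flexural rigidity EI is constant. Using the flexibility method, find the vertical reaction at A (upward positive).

Remove the prop at B; the released (primary) structure is a cantilever built in at A.
Primary-structure tip deflection at B by superposition:
  triangular load, peak 36.4 at the fixed end: w₀L⁴/(30EI) = 46611/EI
  clockwise couple 46 at a = 5.6: M₀a(2L − a)/(2EI) = 2885/EI
  point load 76 at a = 2.33: Pa²(3L − a)/(6EI) = 2728/EI
  δ_0 = 52224/EI
Flexibility coefficient — unit upward force at B: δ_{BB} = L³/(3EI) = 914.7/EI.
The prop prevents deflection at B: R_B = δ_0/δ_{BB} = 52224/914.7 = 57.1 kN.
Vertical equilibrium: R_A = ΣP − R_B = 330.8 − 57.1 = 273.7 kN.

R_A = 273.7 kN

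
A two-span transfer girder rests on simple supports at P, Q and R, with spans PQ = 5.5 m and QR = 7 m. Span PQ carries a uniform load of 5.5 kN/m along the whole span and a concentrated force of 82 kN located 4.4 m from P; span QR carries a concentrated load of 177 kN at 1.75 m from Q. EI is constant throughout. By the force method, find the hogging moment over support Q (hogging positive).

Release continuity at Q by inserting a hinge; the redundant is the internal moment M_Q. The primary structure is two simply-supported spans PQ and QR.
End slopes at the hinge Q, treating each span as simply supported:
  span PQ: UDL 5.5: wL³/(24EI) = 38.13/EI
  span PQ: point load 82 at a = 4.4: Pab(L + a)/(6LEI) = 119.1/EI
  span QR: point load 177 at a = 1.75: Pab(L + b)/(6LEI) = 474.3/EI
  relative rotation θ_0 = (157.2 + 474.3)/EI = 631.5/EI
A unit hogging moment at Q produces rotation L₁/(3EI) + L₂/(3EI) = 4.167/EI.
Compatibility: M_Q·(L₁+L₂)/(3EI) = θ_0, giving M_Q = 151.6 kN·m (hogging).

M_Q = 151.6 kN·m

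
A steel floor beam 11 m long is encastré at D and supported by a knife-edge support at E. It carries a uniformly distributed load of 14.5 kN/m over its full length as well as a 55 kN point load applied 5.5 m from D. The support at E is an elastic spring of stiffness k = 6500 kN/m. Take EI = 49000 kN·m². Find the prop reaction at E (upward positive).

R_E = 75.71 kN

Release the roller at E. Primary structure: cantilever fixed at D.
Deflection at E on the released cantilever, summing each load's contribution:
  UDL 14.5: wL⁴/(8EI) = 26537/EI
  point load 55 at a = 5.5: Pa²(3L − a)/(6EI) = 7626/EI
  δ_0 = 34162/EI
Tip deflection under a unit load at E: L³/(3EI) = 443.7/EI.
With EI = 49000 kN·m²: δ_0 = 0.69719 m and δ_{EE} = 0.009054 m/kN.
Compatibility — the spring shortens by R_E/k under the reaction it provides: δ_0 − R_E·δ_{EE} = R_E/k. With 1/k = 0.000154 m/kN, R_E = δ_0 / (δ_{EE} + 1/k) = 0.69719 / (0.009054 + 0.000154) = 75.71 kN.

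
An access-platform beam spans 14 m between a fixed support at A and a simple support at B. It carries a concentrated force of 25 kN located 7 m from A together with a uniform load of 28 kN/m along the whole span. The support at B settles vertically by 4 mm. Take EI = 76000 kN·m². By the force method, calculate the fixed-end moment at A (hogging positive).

M_A = 756.3 kN·m

Release the roller at B. Primary structure: cantilever fixed at A.
Deflection at B on the released cantilever, summing each load's contribution:
  point load 25 at a = 7: Pa²(3L − a)/(6EI) = 7146/EI
  UDL 28: wL⁴/(8EI) = 134456/EI
  δ_0 = 141602/EI
Tip deflection under a unit load at B: L³/(3EI) = 914.7/EI.
With EI = 76000 kN·m²: δ_0 = 1.8632 m and δ_{BB} = 0.012035 m/kN.
Compatibility — the beam at B must follow the support down by 0.004 m: δ_0 − R_B·δ_{BB} = 0.004, so R_B = (1.8632 − 0.004)/0.012035 = 154.5 kN.
Moment equilibrium about A: M_A = Σ(load moments about A) − R_B·L = 2919 − 154.5×14 = 756.3 kN·m.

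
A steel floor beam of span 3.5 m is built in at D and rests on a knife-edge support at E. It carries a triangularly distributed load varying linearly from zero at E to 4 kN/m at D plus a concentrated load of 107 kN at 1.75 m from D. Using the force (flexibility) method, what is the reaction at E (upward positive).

R_E = 34.84 kN

Take the reaction at E as the redundant and release it; the primary structure is a cantilever fixed at D.
Downward deflection at the released point E due to the loads:
  triangular load, peak 4 at the fixed end: w₀L⁴/(30EI) = 20.01/EI
  point load 107 at a = 1.75: Pa²(3L − a)/(6EI) = 477.9/EI
  δ_0 = 497.9/EI
Flexibility coefficient — unit upward force at E: δ_{EE} = L³/(3EI) = 14.29/EI.
The prop prevents deflection at E: R_E = δ_0/δ_{EE} = 497.9/14.29 = 34.84 kN.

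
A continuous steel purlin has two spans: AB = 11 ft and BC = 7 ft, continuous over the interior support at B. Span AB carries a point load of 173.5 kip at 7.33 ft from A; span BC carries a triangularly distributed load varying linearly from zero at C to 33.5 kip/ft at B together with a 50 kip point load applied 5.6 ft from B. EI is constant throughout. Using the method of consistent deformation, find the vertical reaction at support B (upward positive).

R_B = 267.3 kip

Insert a hinge at B; M_B is the redundant, and each span becomes simply supported.
End slopes at the hinge B, treating each span as simply supported:
  span AB: point load 173.5 at a = 7.33: Pab(L + a)/(6LEI) = 1296/EI
  span BC: triangular load, peak 33.5: w₀L³/(45EI) = 255.3/EI
  span BC: point load 50 at a = 5.6: Pab(L + b)/(6LEI) = 78.4/EI
  relative rotation θ_0 = (1296 + 333.7)/EI = 1630/EI
A unit hogging moment at B produces rotation L₁/(3EI) + L₂/(3EI) = 6/EI.
Slope continuity at B: θ_0 = M_B·6/EI, so M_B = 1630/6 = 271.7 kip·ft (hogging).
Span AB, ΣM about A with M_B applied at B: R_B^{AB}·11 = 1272 + 271.7, so R_B^{AB} = 140.3 kip and R_A = 173.5 − 140.3 = 33.19 kip.
Span BC, ΣM about C: R_B^{BC}·7 = 617.2 + 271.7, so R_B^{BC} = 127 kip and R_C = 167.2 − 127 = 40.27 kip.
R_B = 140.3 + 127 = 267.3 kip.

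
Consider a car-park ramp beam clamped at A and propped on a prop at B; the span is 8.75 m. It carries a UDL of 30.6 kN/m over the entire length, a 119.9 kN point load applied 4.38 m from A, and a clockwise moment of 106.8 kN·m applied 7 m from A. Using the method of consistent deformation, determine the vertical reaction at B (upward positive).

R_B = 155.5 kN

Release the roller at B. Primary structure: cantilever fixed at A.
Downward deflection at the released point B due to the loads:
  UDL 30.6: wL⁴/(8EI) = 22421/EI
  point load 119.9 at a = 4.38: Pa²(3L − a)/(6EI) = 8384/EI
  clockwise couple 106.8 at a = 7: M₀a(2L − a)/(2EI) = 3925/EI
  δ_0 = 34731/EI
Tip deflection under a unit load at B: L³/(3EI) = 223.3/EI.
Compatibility at B: δ_0 − R_B·δ_{BB} = 0, so R_B = 34731/223.3 = 155.5 kN.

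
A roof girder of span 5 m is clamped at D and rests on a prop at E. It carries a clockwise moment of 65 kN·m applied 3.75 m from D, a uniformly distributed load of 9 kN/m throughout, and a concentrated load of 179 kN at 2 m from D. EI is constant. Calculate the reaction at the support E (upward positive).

Choose R_E as the redundant. The primary structure is the cantilever fixed at D.
Primary-structure tip deflection at E by superposition:
  clockwise couple 65 at a = 3.75: M₀a(2L − a)/(2EI) = 761.7/EI
  UDL 9: wL⁴/(8EI) = 703.1/EI
  point load 179 at a = 2: Pa²(3L − a)/(6EI) = 1551/EI
  δ_0 = 3016/EI
Flexibility coefficient — unit upward force at E: δ_{EE} = L³/(3EI) = 41.67/EI.
Compatibility at E: δ_0 − R_E·δ_{EE} = 0, so R_E = 3016/41.67 = 72.39 kN.

R_E = 72.39 kN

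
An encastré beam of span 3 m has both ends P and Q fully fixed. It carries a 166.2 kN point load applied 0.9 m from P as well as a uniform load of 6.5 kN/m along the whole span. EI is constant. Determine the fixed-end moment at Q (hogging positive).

Release both end moments; the primary structure is a simply-supported span PQ with redundants M_P and M_Q.
On the primary (simply-supported) span, the end slopes from the loading are:
  at P: point load 166.2 at a = 0.9: Pab(L + b)/(6LEI) = 89/EI
  at Q: point load 166.2 at a = 0.9: Pab(L + a)/(6LEI) = 68.06/EI
  at P: UDL 6.5: wL³/(24EI) = 7.312/EI
  at Q: UDL 6.5: wL³/(24EI) = 7.312/EI
  θ_P0 = 96.31/EI,  θ_Q0 = 75.37/EI
Flexibility coefficients: a unit moment at one end gives L/(3EI) there and L/(6EI) at the far end, so f₁₁ = f₂₂ = 1/EI and f₁₂ = f₂₁ = 0.5/EI.
Compatibility — zero rotation at each built-in end:
  1 M_P + 0.5 M_Q = 96.31
  0.5 M_P + 1 M_Q = 75.37
Solving the pair gives M_P = 78.17 kN·m and M_Q = 36.29 kN·m (hogging).

M_Q = 36.29 kN·m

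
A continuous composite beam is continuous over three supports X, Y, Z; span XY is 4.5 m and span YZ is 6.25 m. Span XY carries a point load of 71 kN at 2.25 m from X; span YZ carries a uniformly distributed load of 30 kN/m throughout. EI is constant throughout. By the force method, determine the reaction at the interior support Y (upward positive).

Insert a hinge at Y; M_Y is the redundant, and each span becomes simply supported.
Rotations at Y on the released spans (each span's end-slope, ×1/EI):
  span XY: point load 71 at a = 2.25: Pab(L + a)/(6LEI) = 89.86/EI
  span YZ: UDL 30: wL³/(24EI) = 305.2/EI
  relative rotation θ_0 = (89.86 + 305.2)/EI = 395/EI
A unit hogging moment at Y produces rotation L₁/(3EI) + L₂/(3EI) = 3.583/EI.
Compatibility: M_Y·(L₁+L₂)/(3EI) = θ_0, giving M_Y = 110.2 kN·m (hogging).
Span XY, ΣM about X with M_Y applied at Y: R_Y^{XY}·4.5 = 159.8 + 110.2, so R_Y^{XY} = 60 kN and R_X = 71 − 60 = 11 kN.
Span YZ, ΣM about Z: R_Y^{YZ}·6.25 = 585.9 + 110.2, so R_Y^{YZ} = 111.4 kN and R_Z = 187.5 − 111.4 = 76.11 kN.
R_Y = 60 + 111.4 = 171.4 kN.

R_Y = 171.4 kN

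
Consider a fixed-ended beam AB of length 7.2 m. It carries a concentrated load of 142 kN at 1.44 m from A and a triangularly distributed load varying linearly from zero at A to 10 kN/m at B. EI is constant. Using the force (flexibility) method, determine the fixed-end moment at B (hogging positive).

M_B = 58.64 kN·m

Release both end moments; the primary structure is a simply-supported span AB with redundants M_A and M_B.
On the primary (simply-supported) span, the end slopes from the loading are:
  at A: point load 142 at a = 1.44: Pab(L + b)/(6LEI) = 353.3/EI
  at B: point load 142 at a = 1.44: Pab(L + a)/(6LEI) = 235.6/EI
  at A: triangular load, peak 10: 7w₀L³/(360EI) = 72.58/EI
  at B: triangular load, peak 10: w₀L³/(45EI) = 82.94/EI
  θ_A0 = 425.9/EI,  θ_B0 = 318.5/EI
Flexibility coefficients: a unit moment at one end gives L/(3EI) there and L/(6EI) at the far end, so f₁₁ = f₂₂ = 2.4/EI and f₁₂ = f₂₁ = 1.2/EI.
Compatibility — zero rotation at each built-in end:
  2.4 M_A + 1.2 M_B = 425.9
  1.2 M_A + 2.4 M_B = 318.5
Solving the pair gives M_A = 148.1 kN·m and M_B = 58.64 kN·m (hogging).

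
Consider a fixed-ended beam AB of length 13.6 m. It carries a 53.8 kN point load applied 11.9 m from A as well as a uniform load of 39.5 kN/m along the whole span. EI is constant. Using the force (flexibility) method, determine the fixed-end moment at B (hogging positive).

Take the two fixed-end moments M_A, M_B as redundants; the released structure is the simple span AB.
End rotations of the released simple span under the applied load (×1/EI):
  at A: point load 53.8 at a = 11.9: Pab(L + b)/(6LEI) = 204.1/EI
  at B: point load 53.8 at a = 11.9: Pab(L + a)/(6LEI) = 340.1/EI
  at A: UDL 39.5: wL³/(24EI) = 4140/EI
  at B: UDL 39.5: wL³/(24EI) = 4140/EI
  θ_A0 = 4344/EI,  θ_B0 = 4480/EI
Flexibility coefficients: a unit moment at one end gives L/(3EI) there and L/(6EI) at the far end, so f₁₁ = f₂₂ = 4.533/EI and f₁₂ = f₂₁ = 2.267/EI.
Compatibility — zero rotation at each built-in end:
  4.533 M_A + 2.267 M_B = 4344
  2.267 M_A + 4.533 M_B = 4480
Solving the pair gives M_A = 618.8 kN·m and M_B = 678.9 kN·m (hogging).

M_B = 678.9 kN·m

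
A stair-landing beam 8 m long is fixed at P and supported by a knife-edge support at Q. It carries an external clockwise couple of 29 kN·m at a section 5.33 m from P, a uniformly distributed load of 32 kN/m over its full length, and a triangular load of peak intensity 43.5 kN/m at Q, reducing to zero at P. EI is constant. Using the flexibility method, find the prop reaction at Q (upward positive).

Take the reaction at Q as the redundant and release it; the primary structure is a cantilever fixed at P.
Deflection at Q on the released cantilever, summing each load's contribution:
  clockwise couple 29 at a = 5.33: M₀a(2L − a)/(2EI) = 824.6/EI
  UDL 32: wL⁴/(8EI) = 16384/EI
  triangular load, peak 43.5 at the free end: 11w₀L⁴/(120EI) = 16333/EI
  δ_0 = 33541/EI
Flexibility coefficient — unit upward force at Q: δ_{QQ} = L³/(3EI) = 170.7/EI.
Compatibility at Q: δ_0 − R_Q·δ_{QQ} = 0, so R_Q = 33541/170.7 = 196.5 kN.

R_Q = 196.5 kN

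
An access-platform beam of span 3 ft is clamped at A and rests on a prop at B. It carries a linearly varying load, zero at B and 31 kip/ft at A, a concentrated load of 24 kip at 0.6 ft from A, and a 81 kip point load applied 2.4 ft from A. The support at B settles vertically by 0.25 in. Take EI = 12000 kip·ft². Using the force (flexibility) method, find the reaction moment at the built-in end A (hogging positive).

Take the reaction at B as the redundant and release it; the primary structure is a cantilever fixed at A.
Downward deflection at the released point B due to the loads:
  triangular load, peak 31 at the fixed end: w₀L⁴/(30EI) = 83.7/EI
  point load 24 at a = 0.6: Pa²(3L − a)/(6EI) = 12.1/EI
  point load 81 at a = 2.4: Pa²(3L − a)/(6EI) = 513.2/EI
  δ_0 = 609/EI
Tip deflection under a unit load at B: L³/(3EI) = 9/EI.
With EI = 12000 kip·ft²: δ_0 = 0.050751 ft and δ_{BB} = 0.00075 ft/kip.
Compatibility — the beam at B must follow the support down by 0.02083 ft: δ_0 − R_B·δ_{BB} = 0.02083, so R_B = (0.050751 − 0.02083)/0.00075 = 39.89 kip.
Moment equilibrium about A: M_A = Σ(load moments about A) − R_B·L = 255.3 − 39.89×3 = 135.6 kip·ft.

M_A = 135.6 kip·ft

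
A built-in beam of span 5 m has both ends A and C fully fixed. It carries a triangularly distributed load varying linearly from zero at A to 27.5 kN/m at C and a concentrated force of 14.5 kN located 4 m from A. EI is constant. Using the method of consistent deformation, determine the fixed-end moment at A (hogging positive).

Release both end moments; the primary structure is a simply-supported span AC with redundants M_A and M_C.
End rotations of the released simple span under the applied load (×1/EI):
  at A: triangular load, peak 27.5: 7w₀L³/(360EI) = 66.84/EI
  at C: triangular load, peak 27.5: w₀L³/(45EI) = 76.39/EI
  at A: point load 14.5 at a = 4: Pab(L + b)/(6LEI) = 11.6/EI
  at C: point load 14.5 at a = 4: Pab(L + a)/(6LEI) = 17.4/EI
  θ_A0 = 78.44/EI,  θ_C0 = 93.79/EI
Flexibility coefficients: a unit moment at one end gives L/(3EI) there and L/(6EI) at the far end, so f₁₁ = f₂₂ = 1.667/EI and f₁₂ = f₂₁ = 0.8333/EI.
Compatibility — zero rotation at each built-in end:
  1.667 M_A + 0.8333 M_C = 78.44
  0.8333 M_A + 1.667 M_C = 93.79
Solving the pair gives M_A = 25.24 kN·m and M_C = 43.66 kN·m (hogging).

M_A = 25.24 kN·m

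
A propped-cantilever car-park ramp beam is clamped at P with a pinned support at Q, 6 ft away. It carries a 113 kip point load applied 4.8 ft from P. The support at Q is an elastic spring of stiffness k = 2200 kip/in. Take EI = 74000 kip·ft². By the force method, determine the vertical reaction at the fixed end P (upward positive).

R_P = 36.43 kip

Release the roller at Q. Primary structure: cantilever fixed at P.
Primary-structure tip deflection at Q by superposition:
  point load 113 at a = 4.8: Pa²(3L − a)/(6EI) = 5728/EI
Flexibility coefficient — unit upward force at Q: δ_{QQ} = L³/(3EI) = 72/EI.
With EI = 74000 kip·ft²: δ_0 = 0.077402 ft and δ_{QQ} = 0.000973 ft/kip.
Compatibility — the spring shortens by R_Q/k under the reaction it provides: δ_0 − R_Q·δ_{QQ} = R_Q/k. With 1/k = 1/(2200×12) ft/kip = 0.000038 ft/kip, R_Q = δ_0 / (δ_{QQ} + 1/k) = 0.077402 / (0.000973 + 0.000038) = 76.57 kip.
Vertical equilibrium: R_P = ΣP − R_Q = 113 − 76.57 = 36.43 kip.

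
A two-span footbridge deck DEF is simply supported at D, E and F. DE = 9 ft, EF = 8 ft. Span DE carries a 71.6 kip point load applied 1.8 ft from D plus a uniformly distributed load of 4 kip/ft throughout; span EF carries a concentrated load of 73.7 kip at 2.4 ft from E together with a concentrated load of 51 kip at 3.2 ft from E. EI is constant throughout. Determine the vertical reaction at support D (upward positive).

Take M_E as the redundant. Released structure: two simple spans DE and EF with a hinge at E.
End slopes at the hinge E, treating each span as simply supported:
  span DE: point load 71.6 at a = 1.8: Pab(L + a)/(6LEI) = 185.6/EI
  span DE: UDL 4: wL³/(24EI) = 121.5/EI
  span EF: point load 73.7 at a = 2.4: Pab(L + b)/(6LEI) = 280.6/EI
  span EF: point load 51 at a = 3.2: Pab(L + b)/(6LEI) = 208.9/EI
  relative rotation θ_0 = (307.1 + 489.5)/EI = 796.6/EI
A unit hogging moment at E produces rotation L₁/(3EI) + L₂/(3EI) = 5.667/EI.
Compatibility: M_E·(L₁+L₂)/(3EI) = θ_0, giving M_E = 140.6 kip·ft (hogging).
Span DE, ΣM about D with M_E applied at E: R_E^{DE}·9 = 290.9 + 140.6, so R_E^{DE} = 47.94 kip and R_D = 107.6 − 47.94 = 59.66 kip.

R_D = 59.66 kip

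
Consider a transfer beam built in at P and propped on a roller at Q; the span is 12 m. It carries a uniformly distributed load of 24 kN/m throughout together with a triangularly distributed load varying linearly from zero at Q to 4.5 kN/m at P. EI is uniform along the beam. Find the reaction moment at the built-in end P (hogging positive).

Choose R_Q as the redundant. The primary structure is the cantilever fixed at P.
Primary-structure tip deflection at Q by superposition:
  UDL 24: wL⁴/(8EI) = 62208/EI
  triangular load, peak 4.5 at the fixed end: w₀L⁴/(30EI) = 3110/EI
  δ_0 = 65318/EI
Flexibility coefficient — unit upward force at Q: δ_{QQ} = L³/(3EI) = 576/EI.
Compatibility at Q: δ_0 − R_Q·δ_{QQ} = 0, so R_Q = 65318/576 = 113.4 kN.
Moment equilibrium about P: M_P = Σ(load moments about P) − R_Q·L = 1836 − 113.4×12 = 475.2 kN·m.

M_P = 475.2 kN·m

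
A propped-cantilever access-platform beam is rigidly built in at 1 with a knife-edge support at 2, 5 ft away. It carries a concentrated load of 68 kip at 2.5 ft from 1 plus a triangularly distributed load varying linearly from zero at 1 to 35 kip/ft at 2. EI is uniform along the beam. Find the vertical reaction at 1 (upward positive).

Remove the prop at 2; the released (primary) structure is a cantilever built in at 1.
Deflection at 2 on the released cantilever, summing each load's contribution:
  point load 68 at a = 2.5: Pa²(3L − a)/(6EI) = 885.4/EI
  triangular load, peak 35 at the free end: 11w₀L⁴/(120EI) = 2005/EI
  δ_0 = 2891/EI
Tip deflection under a unit load at 2: L³/(3EI) = 41.67/EI.
The prop prevents deflection at 2: R_2 = δ_0/δ_{22} = 2891/41.67 = 69.38 kip.
Vertical equilibrium: R_1 = ΣP − R_2 = 155.5 − 69.38 = 86.12 kip.

R_1 = 86.12 kip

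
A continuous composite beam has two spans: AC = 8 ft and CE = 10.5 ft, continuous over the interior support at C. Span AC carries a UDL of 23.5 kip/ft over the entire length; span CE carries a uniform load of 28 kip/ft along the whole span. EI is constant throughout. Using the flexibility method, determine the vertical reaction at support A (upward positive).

Take M_C as the redundant. Released structure: two simple spans AC and CE with a hinge at C.
Discontinuity in slope at C on the released structure — sum the simple-span end rotations:
  span AC: UDL 23.5: wL³/(24EI) = 501.3/EI
  span CE: UDL 28: wL³/(24EI) = 1351/EI
  relative rotation θ_0 = (501.3 + 1351)/EI = 1852/EI
A unit hogging moment at C produces rotation L₁/(3EI) + L₂/(3EI) = 6.167/EI.
Compatibility: M_C·(L₁+L₂)/(3EI) = θ_0, giving M_C = 300.3 kip·ft (hogging).
Span AC, ΣM about A with M_C applied at C: R_C^{AC}·8 = 752 + 300.3, so R_C^{AC} = 131.5 kip and R_A = 188 − 131.5 = 56.46 kip.

R_A = 56.46 kip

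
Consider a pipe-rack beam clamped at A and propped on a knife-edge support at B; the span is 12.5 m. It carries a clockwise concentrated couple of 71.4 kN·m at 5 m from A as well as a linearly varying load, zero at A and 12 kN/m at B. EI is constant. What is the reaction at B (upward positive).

R_B = 46.73 kN

Choose R_B as the redundant. The primary structure is the cantilever fixed at A.
Primary-structure tip deflection at B by superposition:
  clockwise couple 71.4 at a = 5: M₀a(2L − a)/(2EI) = 3570/EI
  triangular load, peak 12 at the free end: 11w₀L⁴/(120EI) = 26855/EI
  δ_0 = 30425/EI
Flexibility coefficient — unit upward force at B: δ_{BB} = L³/(3EI) = 651/EI.
The prop prevents deflection at B: R_B = δ_0/δ_{BB} = 30425/651 = 46.73 kN.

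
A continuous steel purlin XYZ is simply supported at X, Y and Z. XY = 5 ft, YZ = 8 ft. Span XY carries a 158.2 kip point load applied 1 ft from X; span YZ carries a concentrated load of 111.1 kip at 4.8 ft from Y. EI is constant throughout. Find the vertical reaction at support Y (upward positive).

Take M_Y as the redundant. Released structure: two simple spans XY and YZ with a hinge at Y.
Rotations at Y on the released spans (each span's end-slope, ×1/EI):
  span XY: point load 158.2 at a = 1: Pab(L + a)/(6LEI) = 126.6/EI
  span YZ: point load 111.1 at a = 4.8: Pab(L + b)/(6LEI) = 398.2/EI
  relative rotation θ_0 = (126.6 + 398.2)/EI = 524.7/EI
A unit hogging moment at Y produces rotation L₁/(3EI) + L₂/(3EI) = 4.333/EI.
Slope continuity at Y: θ_0 = M_Y·4.333/EI, so M_Y = 524.7/4.333 = 121.1 kip·ft (hogging).
Span XY, ΣM about X with M_Y applied at Y: R_Y^{XY}·5 = 158.2 + 121.1, so R_Y^{XY} = 55.86 kip and R_X = 158.2 − 55.86 = 102.3 kip.
Span YZ, ΣM about Z: R_Y^{YZ}·8 = 355.5 + 121.1, so R_Y^{YZ} = 59.58 kip and R_Z = 111.1 − 59.58 = 51.52 kip.
R_Y = 55.86 + 59.58 = 115.4 kip.

R_Y = 115.4 kip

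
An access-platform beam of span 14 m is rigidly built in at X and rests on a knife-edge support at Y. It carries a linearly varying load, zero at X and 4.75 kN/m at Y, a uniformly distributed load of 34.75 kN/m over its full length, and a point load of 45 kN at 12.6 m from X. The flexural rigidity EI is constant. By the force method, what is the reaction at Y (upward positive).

R_Y = 239 kN

Remove the prop at Y; the released (primary) structure is a cantilever built in at X.
Free-end deflection of the primary structure under the applied loading (downward +):
  triangular load, peak 4.75 at the free end: 11w₀L⁴/(120EI) = 16727/EI
  UDL 34.75: wL⁴/(8EI) = 166870/EI
  point load 45 at a = 12.6: Pa²(3L − a)/(6EI) = 35007/EI
  δ_0 = 218603/EI
Flexibility coefficient — unit upward force at Y: δ_{YY} = L³/(3EI) = 914.7/EI.
The prop prevents deflection at Y: R_Y = δ_0/δ_{YY} = 218603/914.7 = 239 kN.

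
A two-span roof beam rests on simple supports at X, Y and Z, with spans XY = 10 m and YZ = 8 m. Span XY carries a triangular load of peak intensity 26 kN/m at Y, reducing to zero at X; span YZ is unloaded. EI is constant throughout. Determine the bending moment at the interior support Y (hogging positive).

M_Y = 96.3 kN·m

Insert a hinge at Y; M_Y is the redundant, and each span becomes simply supported.
Rotations at Y on the released spans (each span's end-slope, ×1/EI):
  span XY: triangular load, peak 26: w₀L³/(45EI) = 577.8/EI
  relative rotation θ_0 = (577.8 + 0)/EI = 577.8/EI
A unit hogging moment at Y produces rotation L₁/(3EI) + L₂/(3EI) = 6/EI.
Compatibility: M_Y·(L₁+L₂)/(3EI) = θ_0, giving M_Y = 96.3 kN·m (hogging).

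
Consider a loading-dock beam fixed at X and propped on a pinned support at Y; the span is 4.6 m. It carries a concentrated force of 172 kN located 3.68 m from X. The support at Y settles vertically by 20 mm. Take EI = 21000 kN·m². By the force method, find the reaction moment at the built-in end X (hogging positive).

M_X = 135.5 kN·m

Choose R_Y as the redundant. The primary structure is the cantilever fixed at X.
Deflection at Y on the released cantilever, summing each load's contribution:
  point load 172 at a = 3.68: Pa²(3L − a)/(6EI) = 3929/EI
Flexibility coefficient — unit upward force at Y: δ_{YY} = L³/(3EI) = 32.45/EI.
With EI = 21000 kN·m²: δ_0 = 0.18708 m and δ_{YY} = 0.001545 m/kN.
Compatibility — the beam at Y must follow the support down by 0.02 m: δ_0 − R_Y·δ_{YY} = 0.02, so R_Y = (0.18708 − 0.02)/0.001545 = 108.1 kN.
Moment equilibrium about X: M_X = Σ(load moments about X) − R_Y·L = 633 − 108.1×4.6 = 135.5 kN·m.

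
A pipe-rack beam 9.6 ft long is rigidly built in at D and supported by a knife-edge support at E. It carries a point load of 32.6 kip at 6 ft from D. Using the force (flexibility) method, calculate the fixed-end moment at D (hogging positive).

Release the roller at E. Primary structure: cantilever fixed at D.
Free-end deflection of the primary structure under the applied loading (downward +):
  point load 32.6 at a = 6: Pa²(3L − a)/(6EI) = 4460/EI
Tip deflection under a unit load at E: L³/(3EI) = 294.9/EI.
Compatibility at E: δ_0 − R_E·δ_{EE} = 0, so R_E = 4460/294.9 = 15.12 kip.
Moment equilibrium about D: M_D = Σ(load moments about D) − R_E·L = 195.6 − 15.12×9.6 = 50.43 kip·ft.

M_D = 50.43 kip·ft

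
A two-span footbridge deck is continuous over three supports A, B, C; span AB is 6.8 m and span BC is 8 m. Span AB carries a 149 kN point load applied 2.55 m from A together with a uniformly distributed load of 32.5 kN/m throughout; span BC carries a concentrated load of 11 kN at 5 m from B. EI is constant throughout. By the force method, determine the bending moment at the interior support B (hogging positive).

Insert a hinge at B; M_B is the redundant, and each span becomes simply supported.
End slopes at the hinge B, treating each span as simply supported:
  span AB: point load 149 at a = 2.55: Pab(L + a)/(6LEI) = 370.1/EI
  span AB: UDL 32.5: wL³/(24EI) = 425.8/EI
  span BC: point load 11 at a = 5: Pab(L + b)/(6LEI) = 37.81/EI
  relative rotation θ_0 = (795.8 + 37.81)/EI = 833.7/EI
A unit hogging moment at B produces rotation L₁/(3EI) + L₂/(3EI) = 4.933/EI.
Slope continuity at B: θ_0 = M_B·4.933/EI, so M_B = 833.7/4.933 = 169 kN·m (hogging).

M_B = 169 kN·m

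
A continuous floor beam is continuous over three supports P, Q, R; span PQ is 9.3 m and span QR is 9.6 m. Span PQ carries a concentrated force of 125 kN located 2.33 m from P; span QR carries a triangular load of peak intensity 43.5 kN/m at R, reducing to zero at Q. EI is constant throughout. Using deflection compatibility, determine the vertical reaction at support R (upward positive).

R_R = 119.8 kN

Take M_Q as the redundant. Released structure: two simple spans PQ and QR with a hinge at Q.
Rotations at Q on the released spans (each span's end-slope, ×1/EI):
  span PQ: point load 125 at a = 2.33: Pab(L + a)/(6LEI) = 423.1/EI
  span QR: triangular load, peak 43.5: 7w₀L³/(360EI) = 748.3/EI
  relative rotation θ_0 = (423.1 + 748.3)/EI = 1171/EI
A unit hogging moment at Q produces rotation L₁/(3EI) + L₂/(3EI) = 6.3/EI.
Compatibility: M_Q·(L₁+L₂)/(3EI) = θ_0, giving M_Q = 185.9 kN·m (hogging).
Span QR, ΣM about R: R_Q^{QR}·9.6 = 668.2 + 185.9, so R_Q^{QR} = 88.97 kN and R_R = 208.8 − 88.97 = 119.8 kN.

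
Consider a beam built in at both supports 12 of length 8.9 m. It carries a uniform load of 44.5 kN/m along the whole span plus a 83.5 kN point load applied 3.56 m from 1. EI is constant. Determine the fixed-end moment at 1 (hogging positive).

Release both end moments; the primary structure is a simply-supported span 12 with redundants M_1 and M_2.
End rotations of the released simple span under the applied load (×1/EI):
  at 1: UDL 44.5: wL³/(24EI) = 1307/EI
  at 2: UDL 44.5: wL³/(24EI) = 1307/EI
  at 1: point load 83.5 at a = 3.56: Pab(L + b)/(6LEI) = 423.3/EI
  at 2: point load 83.5 at a = 3.56: Pab(L + a)/(6LEI) = 370.4/EI
  θ_10 = 1730/EI,  θ_20 = 1678/EI
Flexibility coefficients: a unit moment at one end gives L/(3EI) there and L/(6EI) at the far end, so f₁₁ = f₂₂ = 2.967/EI and f₁₂ = f₂₁ = 1.483/EI.
Compatibility — zero rotation at each built-in end:
  2.967 M_1 + 1.483 M_2 = 1730
  1.483 M_1 + 2.967 M_2 = 1678
Solving the pair gives M_1 = 400.8 kN·m and M_2 = 365.1 kN·m (hogging).

M_1 = 400.8 kN·m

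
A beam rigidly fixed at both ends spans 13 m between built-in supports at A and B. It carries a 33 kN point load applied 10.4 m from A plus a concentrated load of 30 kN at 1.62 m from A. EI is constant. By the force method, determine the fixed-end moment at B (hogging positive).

Take the two fixed-end moments M_A, M_B as redundants; the released structure is the simple span AB.
On the primary (simply-supported) span, the end slopes from the loading are:
  at A: point load 33 at a = 10.4: Pab(L + b)/(6LEI) = 178.5/EI
  at B: point load 33 at a = 10.4: Pab(L + a)/(6LEI) = 267.7/EI
  at A: point load 30 at a = 1.62: Pab(L + b)/(6LEI) = 172.9/EI
  at B: point load 30 at a = 1.62: Pab(L + a)/(6LEI) = 103.7/EI
  θ_A0 = 351.3/EI,  θ_B0 = 371.4/EI
Flexibility coefficients: a unit moment at one end gives L/(3EI) there and L/(6EI) at the far end, so f₁₁ = f₂₂ = 4.333/EI and f₁₂ = f₂₁ = 2.167/EI.
Compatibility — zero rotation at each built-in end:
  4.333 M_A + 2.167 M_B = 351.3
  2.167 M_A + 4.333 M_B = 371.4
Solving the pair gives M_A = 50.97 kN·m and M_B = 60.21 kN·m (hogging).

M_B = 60.21 kN·m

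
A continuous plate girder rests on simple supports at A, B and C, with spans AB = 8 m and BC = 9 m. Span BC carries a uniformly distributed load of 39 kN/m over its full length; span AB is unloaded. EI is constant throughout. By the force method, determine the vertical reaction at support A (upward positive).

R_A = -26.13 kN

Insert a hinge at B; M_B is the redundant, and each span becomes simply supported.
Discontinuity in slope at B on the released structure — sum the simple-span end rotations:
  span BC: UDL 39: wL³/(24EI) = 1185/EI
  relative rotation θ_0 = (0 + 1185)/EI = 1185/EI
A unit hogging moment at B produces rotation L₁/(3EI) + L₂/(3EI) = 5.667/EI.
Compatibility: M_B·(L₁+L₂)/(3EI) = θ_0, giving M_B = 209.1 kN·m (hogging).
Span AB, ΣM about A with M_B applied at B: R_B^{AB}·8 = 0 + 209.1, so R_B^{AB} = 26.13 kN and R_A = 0 − 26.13 = -26.13 kN.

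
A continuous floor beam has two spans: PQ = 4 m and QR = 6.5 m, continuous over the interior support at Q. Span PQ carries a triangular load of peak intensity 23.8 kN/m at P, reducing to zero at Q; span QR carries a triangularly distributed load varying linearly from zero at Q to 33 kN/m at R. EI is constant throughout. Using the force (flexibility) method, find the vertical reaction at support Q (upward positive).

Take M_Q as the redundant. Released structure: two simple spans PQ and QR with a hinge at Q.
Discontinuity in slope at Q on the released structure — sum the simple-span end rotations:
  span PQ: triangular load, peak 23.8: 7w₀L³/(360EI) = 29.62/EI
  span QR: triangular load, peak 33: 7w₀L³/(360EI) = 176.2/EI
  relative rotation θ_0 = (29.62 + 176.2)/EI = 205.8/EI
A unit hogging moment at Q produces rotation L₁/(3EI) + L₂/(3EI) = 3.5/EI.
Slope continuity at Q: θ_0 = M_Q·3.5/EI, so M_Q = 205.8/3.5 = 58.81 kN·m (hogging).
Span PQ, ΣM about P with M_Q applied at Q: R_Q^{PQ}·4 = 63.47 + 58.81, so R_Q^{PQ} = 30.57 kN and R_P = 47.6 − 30.57 = 17.03 kN.
Span QR, ΣM about R: R_Q^{QR}·6.5 = 232.4 + 58.81, so R_Q^{QR} = 44.8 kN and R_R = 107.2 − 44.8 = 62.45 kN.
R_Q = 30.57 + 44.8 = 75.37 kN.

R_Q = 75.37 kN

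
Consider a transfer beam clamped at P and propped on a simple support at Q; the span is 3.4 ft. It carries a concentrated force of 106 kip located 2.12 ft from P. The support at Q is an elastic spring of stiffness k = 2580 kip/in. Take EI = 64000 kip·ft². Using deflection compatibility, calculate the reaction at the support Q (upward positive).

R_Q = 42.3 kip

Choose R_Q as the redundant. The primary structure is the cantilever fixed at P.
Primary-structure tip deflection at Q by superposition:
  point load 106 at a = 2.12: Pa²(3L − a)/(6EI) = 641.6/EI
Tip deflection under a unit load at Q: L³/(3EI) = 13.1/EI.
With EI = 64000 kip·ft²: δ_0 = 0.010024 ft and δ_{QQ} = 0.000205 ft/kip.
Compatibility — the spring shortens by R_Q/k under the reaction it provides: δ_0 − R_Q·δ_{QQ} = R_Q/k. With 1/k = 1/(2580×12) ft/kip = 0.000032 ft/kip, R_Q = δ_0 / (δ_{QQ} + 1/k) = 0.010024 / (0.000205 + 0.000032) = 42.3 kip.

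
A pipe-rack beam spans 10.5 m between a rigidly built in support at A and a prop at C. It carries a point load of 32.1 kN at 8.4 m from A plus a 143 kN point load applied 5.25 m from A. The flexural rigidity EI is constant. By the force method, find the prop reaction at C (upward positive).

R_C = 67.29 kN

Release the roller at C. Primary structure: cantilever fixed at A.
Downward deflection at the released point C due to the loads:
  point load 32.1 at a = 8.4: Pa²(3L − a)/(6EI) = 8720/EI
  point load 143 at a = 5.25: Pa²(3L − a)/(6EI) = 17244/EI
  δ_0 = 25964/EI
Tip deflection under a unit load at C: L³/(3EI) = 385.9/EI.
Compatibility at C: δ_0 − R_C·δ_{CC} = 0, so R_C = 25964/385.9 = 67.29 kN.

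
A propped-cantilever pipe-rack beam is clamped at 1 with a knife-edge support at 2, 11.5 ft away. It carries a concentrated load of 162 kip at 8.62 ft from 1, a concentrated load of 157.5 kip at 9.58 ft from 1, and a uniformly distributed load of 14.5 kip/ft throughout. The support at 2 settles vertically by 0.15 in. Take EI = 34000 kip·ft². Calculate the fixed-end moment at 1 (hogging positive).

Release the roller at 2. Primary structure: cantilever fixed at 1.
Downward deflection at the released point 2 due to the loads:
  point load 162 at a = 8.62: Pa²(3L − a)/(6EI) = 51921/EI
  point load 157.5 at a = 9.58: Pa²(3L − a)/(6EI) = 60036/EI
  UDL 14.5: wL⁴/(8EI) = 31701/EI
  δ_0 = 143657/EI
Tip deflection under a unit load at 2: L³/(3EI) = 507/EI.
With EI = 34000 kip·ft²: δ_0 = 4.2252 ft and δ_{22} = 0.014911 ft/kip.
Compatibility — the beam at 2 must follow the support down by 0.0125 ft: δ_0 − R_2·δ_{22} = 0.0125, so R_2 = (4.2252 − 0.0125)/0.014911 = 282.5 kip.
Moment equilibrium about 1: M_1 = Σ(load moments about 1) − R_2·L = 3864 − 282.5×11.5 = 615 kip·ft.

M_1 = 615 kip·ft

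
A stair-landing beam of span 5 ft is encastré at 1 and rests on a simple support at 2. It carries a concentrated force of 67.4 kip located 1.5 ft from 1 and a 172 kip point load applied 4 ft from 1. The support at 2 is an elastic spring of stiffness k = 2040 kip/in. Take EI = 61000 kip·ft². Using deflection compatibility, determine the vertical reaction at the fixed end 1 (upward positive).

R_1 = 117.4 kip

Remove the prop at 2; the released (primary) structure is a cantilever built in at 1.
Deflection at 2 on the released cantilever, summing each load's contribution:
  point load 67.4 at a = 1.5: Pa²(3L − a)/(6EI) = 341.2/EI
  point load 172 at a = 4: Pa²(3L − a)/(6EI) = 5045/EI
  δ_0 = 5387/EI
Tip deflection under a unit load at 2: L³/(3EI) = 41.67/EI.
With EI = 61000 kip·ft²: δ_0 = 0.088304 ft and δ_{22} = 0.000683 ft/kip.
Compatibility — the spring shortens by R_2/k under the reaction it provides: δ_0 − R_2·δ_{22} = R_2/k. With 1/k = 1/(2040×12) ft/kip = 0.000041 ft/kip, R_2 = δ_0 / (δ_{22} + 1/k) = 0.088304 / (0.000683 + 0.000041) = 122 kip.
Vertical equilibrium: R_1 = ΣP − R_2 = 239.4 − 122 = 117.4 kip.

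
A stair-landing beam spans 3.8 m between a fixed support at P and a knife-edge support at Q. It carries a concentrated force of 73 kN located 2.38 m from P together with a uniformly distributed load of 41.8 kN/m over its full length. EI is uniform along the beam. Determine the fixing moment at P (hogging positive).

Remove the prop at Q; the released (primary) structure is a cantilever built in at P.
Free-end deflection of the primary structure under the applied loading (downward +):
  point load 73 at a = 2.38: Pa²(3L − a)/(6EI) = 621.6/EI
  UDL 41.8: wL⁴/(8EI) = 1089/EI
  δ_0 = 1711/EI
Tip deflection under a unit load at Q: L³/(3EI) = 18.29/EI.
The prop prevents deflection at Q: R_Q = δ_0/δ_{QQ} = 1711/18.29 = 93.55 kN.
Moment equilibrium about P: M_P = Σ(load moments about P) − R_Q·L = 475.5 − 93.55×3.8 = 120 kN·m.

M_P = 120 kN·m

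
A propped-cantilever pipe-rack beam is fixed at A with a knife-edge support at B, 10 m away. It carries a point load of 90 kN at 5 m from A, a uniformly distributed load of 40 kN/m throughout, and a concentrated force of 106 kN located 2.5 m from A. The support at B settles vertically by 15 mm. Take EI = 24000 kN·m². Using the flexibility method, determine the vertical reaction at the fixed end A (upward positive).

R_A = 409.8 kN

Choose R_B as the redundant. The primary structure is the cantilever fixed at A.
Primary-structure tip deflection at B by superposition:
  point load 90 at a = 5: Pa²(3L − a)/(6EI) = 9375/EI
  UDL 40: wL⁴/(8EI) = 50000/EI
  point load 106 at a = 2.5: Pa²(3L − a)/(6EI) = 3036/EI
  δ_0 = 62411/EI
Tip deflection under a unit load at B: L³/(3EI) = 333.3/EI.
With EI = 24000 kN·m²: δ_0 = 2.6005 m and δ_{BB} = 0.013889 m/kN.
Compatibility — the beam at B must follow the support down by 0.015 m: δ_0 − R_B·δ_{BB} = 0.015, so R_B = (2.6005 − 0.015)/0.013889 = 186.2 kN.
Vertical equilibrium: R_A = ΣP − R_B = 596 − 186.2 = 409.8 kN.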